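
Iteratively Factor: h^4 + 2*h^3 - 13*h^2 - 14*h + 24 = (h - 1)*(h^3 + 3*h^2 - 10*h - 24) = (h - 3)*(h - 1)*(h^2 + 6*h + 8) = (h - 3)*(h - 1)*(h + 2)*(h + 4)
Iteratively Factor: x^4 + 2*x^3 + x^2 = (x)*(x^3 + 2*x^2 + x) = x^2*(x^2 + 2*x + 1) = x^2*(x + 1)*(x + 1)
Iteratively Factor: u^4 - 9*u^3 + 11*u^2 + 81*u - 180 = (u - 5)*(u^3 - 4*u^2 - 9*u + 36) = (u - 5)*(u + 3)*(u^2 - 7*u + 12) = (u - 5)*(u - 4)*(u + 3)*(u - 3)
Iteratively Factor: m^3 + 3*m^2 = (m + 3)*(m^2) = m*(m + 3)*(m)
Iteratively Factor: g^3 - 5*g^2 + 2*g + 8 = (g - 2)*(g^2 - 3*g - 4) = (g - 2)*(g + 1)*(g - 4)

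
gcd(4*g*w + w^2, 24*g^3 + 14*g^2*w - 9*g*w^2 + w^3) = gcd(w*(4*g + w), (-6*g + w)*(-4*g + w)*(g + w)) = 1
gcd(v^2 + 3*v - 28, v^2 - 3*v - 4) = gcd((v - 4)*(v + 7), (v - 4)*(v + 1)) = v - 4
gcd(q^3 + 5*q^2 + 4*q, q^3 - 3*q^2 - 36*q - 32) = q^2 + 5*q + 4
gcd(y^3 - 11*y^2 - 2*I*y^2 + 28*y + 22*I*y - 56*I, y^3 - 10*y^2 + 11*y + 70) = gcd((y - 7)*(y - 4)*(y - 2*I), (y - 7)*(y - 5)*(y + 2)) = y - 7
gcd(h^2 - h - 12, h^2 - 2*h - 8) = h - 4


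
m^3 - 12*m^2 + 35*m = m*(m - 7)*(m - 5)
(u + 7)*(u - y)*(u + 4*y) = u^3 + 3*u^2*y + 7*u^2 - 4*u*y^2 + 21*u*y - 28*y^2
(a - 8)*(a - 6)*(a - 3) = a^3 - 17*a^2 + 90*a - 144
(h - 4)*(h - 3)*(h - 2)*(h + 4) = h^4 - 5*h^3 - 10*h^2 + 80*h - 96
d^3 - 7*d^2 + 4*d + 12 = (d - 6)*(d - 2)*(d + 1)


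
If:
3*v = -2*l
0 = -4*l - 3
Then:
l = -3/4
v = 1/2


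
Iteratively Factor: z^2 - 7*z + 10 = (z - 5)*(z - 2)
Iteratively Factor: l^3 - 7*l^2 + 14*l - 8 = (l - 1)*(l^2 - 6*l + 8) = (l - 4)*(l - 1)*(l - 2)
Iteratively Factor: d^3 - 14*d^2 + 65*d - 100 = (d - 4)*(d^2 - 10*d + 25) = (d - 5)*(d - 4)*(d - 5)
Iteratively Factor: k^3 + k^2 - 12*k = (k + 4)*(k^2 - 3*k) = k*(k + 4)*(k - 3)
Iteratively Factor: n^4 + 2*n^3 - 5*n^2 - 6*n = (n + 1)*(n^3 + n^2 - 6*n) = (n - 2)*(n + 1)*(n^2 + 3*n) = (n - 2)*(n + 1)*(n + 3)*(n)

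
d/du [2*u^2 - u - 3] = 4*u - 1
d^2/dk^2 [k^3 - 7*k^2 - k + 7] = 6*k - 14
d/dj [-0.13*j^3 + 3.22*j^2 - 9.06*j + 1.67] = -0.39*j^2 + 6.44*j - 9.06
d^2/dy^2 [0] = 0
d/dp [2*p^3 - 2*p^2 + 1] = 2*p*(3*p - 2)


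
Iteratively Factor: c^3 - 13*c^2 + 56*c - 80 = (c - 4)*(c^2 - 9*c + 20) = (c - 5)*(c - 4)*(c - 4)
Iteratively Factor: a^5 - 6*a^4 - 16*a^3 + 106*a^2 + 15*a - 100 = (a + 1)*(a^4 - 7*a^3 - 9*a^2 + 115*a - 100) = (a - 1)*(a + 1)*(a^3 - 6*a^2 - 15*a + 100) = (a - 1)*(a + 1)*(a + 4)*(a^2 - 10*a + 25) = (a - 5)*(a - 1)*(a + 1)*(a + 4)*(a - 5)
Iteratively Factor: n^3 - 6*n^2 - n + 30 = (n - 3)*(n^2 - 3*n - 10) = (n - 3)*(n + 2)*(n - 5)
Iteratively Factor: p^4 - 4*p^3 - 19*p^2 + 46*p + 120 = (p + 3)*(p^3 - 7*p^2 + 2*p + 40) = (p + 2)*(p + 3)*(p^2 - 9*p + 20) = (p - 5)*(p + 2)*(p + 3)*(p - 4)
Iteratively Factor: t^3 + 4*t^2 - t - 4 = (t + 4)*(t^2 - 1) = (t + 1)*(t + 4)*(t - 1)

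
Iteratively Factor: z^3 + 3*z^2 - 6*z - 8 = (z + 4)*(z^2 - z - 2) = (z + 1)*(z + 4)*(z - 2)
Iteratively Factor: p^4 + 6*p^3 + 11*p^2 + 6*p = (p + 1)*(p^3 + 5*p^2 + 6*p) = (p + 1)*(p + 3)*(p^2 + 2*p) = p*(p + 1)*(p + 3)*(p + 2)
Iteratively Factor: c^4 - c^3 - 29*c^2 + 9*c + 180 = (c - 3)*(c^3 + 2*c^2 - 23*c - 60) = (c - 3)*(c + 4)*(c^2 - 2*c - 15) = (c - 5)*(c - 3)*(c + 4)*(c + 3)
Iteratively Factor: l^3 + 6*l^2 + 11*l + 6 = (l + 1)*(l^2 + 5*l + 6) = (l + 1)*(l + 3)*(l + 2)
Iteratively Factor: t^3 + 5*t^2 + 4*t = (t)*(t^2 + 5*t + 4) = t*(t + 1)*(t + 4)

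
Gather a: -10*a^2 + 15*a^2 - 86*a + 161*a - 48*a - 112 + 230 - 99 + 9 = 5*a^2 + 27*a + 28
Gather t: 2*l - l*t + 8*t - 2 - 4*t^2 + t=2*l - 4*t^2 + t*(9 - l) - 2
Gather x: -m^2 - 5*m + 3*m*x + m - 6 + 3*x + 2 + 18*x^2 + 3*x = -m^2 - 4*m + 18*x^2 + x*(3*m + 6) - 4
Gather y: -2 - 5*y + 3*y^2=3*y^2 - 5*y - 2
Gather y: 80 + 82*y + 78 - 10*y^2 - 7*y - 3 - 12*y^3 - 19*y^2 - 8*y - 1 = -12*y^3 - 29*y^2 + 67*y + 154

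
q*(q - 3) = q^2 - 3*q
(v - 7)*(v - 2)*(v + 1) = v^3 - 8*v^2 + 5*v + 14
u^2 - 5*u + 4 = (u - 4)*(u - 1)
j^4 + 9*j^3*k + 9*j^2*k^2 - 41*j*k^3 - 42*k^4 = (j - 2*k)*(j + k)*(j + 3*k)*(j + 7*k)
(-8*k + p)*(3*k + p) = -24*k^2 - 5*k*p + p^2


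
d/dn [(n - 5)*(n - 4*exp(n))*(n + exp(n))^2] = (n + exp(n))*(2*(n - 5)*(n - 4*exp(n))*(exp(n) + 1) - (n - 5)*(n + exp(n))*(4*exp(n) - 1) + (n - 4*exp(n))*(n + exp(n)))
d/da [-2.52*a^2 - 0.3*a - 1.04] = -5.04*a - 0.3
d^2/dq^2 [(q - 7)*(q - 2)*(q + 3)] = 6*q - 12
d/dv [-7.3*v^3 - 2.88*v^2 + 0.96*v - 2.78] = -21.9*v^2 - 5.76*v + 0.96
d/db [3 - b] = -1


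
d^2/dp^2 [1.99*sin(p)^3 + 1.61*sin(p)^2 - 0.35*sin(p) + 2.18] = -1.1425*sin(p) + 4.4775*sin(3*p) + 3.22*cos(2*p)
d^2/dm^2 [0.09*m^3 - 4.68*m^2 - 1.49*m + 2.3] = 0.54*m - 9.36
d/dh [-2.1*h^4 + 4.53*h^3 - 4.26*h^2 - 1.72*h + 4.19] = -8.4*h^3 + 13.59*h^2 - 8.52*h - 1.72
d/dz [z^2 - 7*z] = 2*z - 7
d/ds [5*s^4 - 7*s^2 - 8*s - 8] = 20*s^3 - 14*s - 8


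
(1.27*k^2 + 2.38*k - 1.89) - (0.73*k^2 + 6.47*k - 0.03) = 0.54*k^2 - 4.09*k - 1.86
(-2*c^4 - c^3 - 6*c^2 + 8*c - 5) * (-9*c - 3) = 18*c^5 + 15*c^4 + 57*c^3 - 54*c^2 + 21*c + 15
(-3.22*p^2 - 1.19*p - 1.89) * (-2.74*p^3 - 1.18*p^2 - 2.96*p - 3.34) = 8.8228*p^5 + 7.0602*p^4 + 16.114*p^3 + 16.5074*p^2 + 9.569*p + 6.3126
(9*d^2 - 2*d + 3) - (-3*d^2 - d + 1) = 12*d^2 - d + 2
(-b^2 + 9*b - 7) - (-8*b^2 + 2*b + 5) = 7*b^2 + 7*b - 12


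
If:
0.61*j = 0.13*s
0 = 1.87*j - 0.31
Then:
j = 0.17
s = 0.78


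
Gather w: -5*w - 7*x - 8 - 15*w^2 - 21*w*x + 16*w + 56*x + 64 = -15*w^2 + w*(11 - 21*x) + 49*x + 56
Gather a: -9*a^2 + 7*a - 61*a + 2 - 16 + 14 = -9*a^2 - 54*a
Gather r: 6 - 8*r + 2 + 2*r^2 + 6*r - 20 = 2*r^2 - 2*r - 12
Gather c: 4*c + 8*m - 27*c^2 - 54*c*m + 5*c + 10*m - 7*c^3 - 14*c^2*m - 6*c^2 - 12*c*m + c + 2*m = -7*c^3 + c^2*(-14*m - 33) + c*(10 - 66*m) + 20*m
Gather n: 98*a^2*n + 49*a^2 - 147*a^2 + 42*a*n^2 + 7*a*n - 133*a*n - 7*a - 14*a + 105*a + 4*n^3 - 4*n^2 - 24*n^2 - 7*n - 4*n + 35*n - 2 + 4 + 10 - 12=-98*a^2 + 84*a + 4*n^3 + n^2*(42*a - 28) + n*(98*a^2 - 126*a + 24)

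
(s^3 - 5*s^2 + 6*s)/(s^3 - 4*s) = (s - 3)/(s + 2)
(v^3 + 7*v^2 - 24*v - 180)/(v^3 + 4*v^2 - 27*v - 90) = (v + 6)/(v + 3)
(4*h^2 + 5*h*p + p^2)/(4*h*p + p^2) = (h + p)/p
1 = 1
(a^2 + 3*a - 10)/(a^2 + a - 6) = (a + 5)/(a + 3)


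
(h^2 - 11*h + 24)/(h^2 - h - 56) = (h - 3)/(h + 7)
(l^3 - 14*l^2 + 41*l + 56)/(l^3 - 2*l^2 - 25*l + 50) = (l^3 - 14*l^2 + 41*l + 56)/(l^3 - 2*l^2 - 25*l + 50)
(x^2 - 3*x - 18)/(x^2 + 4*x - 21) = (x^2 - 3*x - 18)/(x^2 + 4*x - 21)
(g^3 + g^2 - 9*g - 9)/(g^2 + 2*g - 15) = (g^2 + 4*g + 3)/(g + 5)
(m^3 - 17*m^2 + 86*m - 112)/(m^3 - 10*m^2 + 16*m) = (m - 7)/m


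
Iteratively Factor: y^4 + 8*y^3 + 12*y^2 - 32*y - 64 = (y + 4)*(y^3 + 4*y^2 - 4*y - 16) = (y + 2)*(y + 4)*(y^2 + 2*y - 8) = (y - 2)*(y + 2)*(y + 4)*(y + 4)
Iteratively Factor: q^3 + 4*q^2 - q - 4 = (q + 1)*(q^2 + 3*q - 4) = (q + 1)*(q + 4)*(q - 1)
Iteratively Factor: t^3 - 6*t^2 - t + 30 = (t + 2)*(t^2 - 8*t + 15) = (t - 5)*(t + 2)*(t - 3)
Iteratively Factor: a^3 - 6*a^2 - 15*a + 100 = (a - 5)*(a^2 - a - 20) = (a - 5)*(a + 4)*(a - 5)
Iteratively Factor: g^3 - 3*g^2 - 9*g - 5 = (g - 5)*(g^2 + 2*g + 1) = (g - 5)*(g + 1)*(g + 1)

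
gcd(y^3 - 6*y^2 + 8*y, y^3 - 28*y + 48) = y^2 - 6*y + 8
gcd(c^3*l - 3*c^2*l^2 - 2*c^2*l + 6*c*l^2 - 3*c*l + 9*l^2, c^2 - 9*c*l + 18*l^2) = c - 3*l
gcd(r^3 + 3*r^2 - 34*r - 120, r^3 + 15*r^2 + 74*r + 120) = r^2 + 9*r + 20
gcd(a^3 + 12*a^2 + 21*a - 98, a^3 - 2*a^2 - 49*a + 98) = a^2 + 5*a - 14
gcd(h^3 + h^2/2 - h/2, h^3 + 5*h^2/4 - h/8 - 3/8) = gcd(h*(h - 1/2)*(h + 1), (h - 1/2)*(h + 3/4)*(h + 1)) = h^2 + h/2 - 1/2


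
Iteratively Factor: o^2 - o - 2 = (o - 2)*(o + 1)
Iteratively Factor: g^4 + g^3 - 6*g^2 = (g)*(g^3 + g^2 - 6*g) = g^2*(g^2 + g - 6) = g^2*(g + 3)*(g - 2)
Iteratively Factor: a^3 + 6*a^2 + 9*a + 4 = (a + 1)*(a^2 + 5*a + 4) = (a + 1)*(a + 4)*(a + 1)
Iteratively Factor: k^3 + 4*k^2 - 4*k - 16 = (k + 2)*(k^2 + 2*k - 8) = (k - 2)*(k + 2)*(k + 4)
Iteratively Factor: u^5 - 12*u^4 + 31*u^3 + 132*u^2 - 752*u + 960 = (u - 4)*(u^4 - 8*u^3 - u^2 + 128*u - 240) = (u - 4)^2*(u^3 - 4*u^2 - 17*u + 60) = (u - 5)*(u - 4)^2*(u^2 + u - 12) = (u - 5)*(u - 4)^2*(u - 3)*(u + 4)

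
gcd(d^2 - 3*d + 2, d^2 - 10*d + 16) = d - 2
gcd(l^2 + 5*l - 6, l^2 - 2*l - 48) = l + 6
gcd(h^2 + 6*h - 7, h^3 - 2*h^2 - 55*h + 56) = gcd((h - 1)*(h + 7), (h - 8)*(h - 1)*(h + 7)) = h^2 + 6*h - 7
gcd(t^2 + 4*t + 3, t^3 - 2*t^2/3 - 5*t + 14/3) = 1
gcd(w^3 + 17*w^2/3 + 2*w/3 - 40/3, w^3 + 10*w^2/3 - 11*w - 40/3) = w + 5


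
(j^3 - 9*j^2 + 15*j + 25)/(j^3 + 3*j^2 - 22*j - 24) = (j^2 - 10*j + 25)/(j^2 + 2*j - 24)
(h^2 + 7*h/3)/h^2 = (h + 7/3)/h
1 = 1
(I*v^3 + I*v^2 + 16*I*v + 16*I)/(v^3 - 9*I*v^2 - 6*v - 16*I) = I*(v^3 + v^2 + 16*v + 16)/(v^3 - 9*I*v^2 - 6*v - 16*I)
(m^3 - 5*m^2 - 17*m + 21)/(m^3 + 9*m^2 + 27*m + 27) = (m^2 - 8*m + 7)/(m^2 + 6*m + 9)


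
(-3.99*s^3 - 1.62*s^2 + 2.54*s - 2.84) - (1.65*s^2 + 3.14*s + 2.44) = -3.99*s^3 - 3.27*s^2 - 0.6*s - 5.28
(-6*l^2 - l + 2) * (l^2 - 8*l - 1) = -6*l^4 + 47*l^3 + 16*l^2 - 15*l - 2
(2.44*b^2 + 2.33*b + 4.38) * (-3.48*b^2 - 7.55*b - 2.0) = -8.4912*b^4 - 26.5304*b^3 - 37.7139*b^2 - 37.729*b - 8.76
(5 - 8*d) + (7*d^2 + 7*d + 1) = 7*d^2 - d + 6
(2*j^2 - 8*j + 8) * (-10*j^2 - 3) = -20*j^4 + 80*j^3 - 86*j^2 + 24*j - 24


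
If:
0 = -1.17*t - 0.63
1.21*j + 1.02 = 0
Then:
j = -0.84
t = -0.54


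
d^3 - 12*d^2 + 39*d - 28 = (d - 7)*(d - 4)*(d - 1)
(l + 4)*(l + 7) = l^2 + 11*l + 28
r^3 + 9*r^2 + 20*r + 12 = (r + 1)*(r + 2)*(r + 6)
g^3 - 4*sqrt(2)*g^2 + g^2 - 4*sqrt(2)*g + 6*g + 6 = (g + 1)*(g - 3*sqrt(2))*(g - sqrt(2))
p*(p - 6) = p^2 - 6*p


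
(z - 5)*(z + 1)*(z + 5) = z^3 + z^2 - 25*z - 25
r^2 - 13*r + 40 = (r - 8)*(r - 5)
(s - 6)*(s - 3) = s^2 - 9*s + 18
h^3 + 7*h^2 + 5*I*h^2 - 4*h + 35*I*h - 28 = (h + 7)*(h + I)*(h + 4*I)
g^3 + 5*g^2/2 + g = g*(g + 1/2)*(g + 2)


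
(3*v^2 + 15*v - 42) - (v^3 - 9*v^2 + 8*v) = -v^3 + 12*v^2 + 7*v - 42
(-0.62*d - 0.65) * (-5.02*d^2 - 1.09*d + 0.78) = 3.1124*d^3 + 3.9388*d^2 + 0.2249*d - 0.507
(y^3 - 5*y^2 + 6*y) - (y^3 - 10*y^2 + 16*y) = 5*y^2 - 10*y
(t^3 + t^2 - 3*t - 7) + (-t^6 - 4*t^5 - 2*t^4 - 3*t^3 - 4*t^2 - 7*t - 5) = -t^6 - 4*t^5 - 2*t^4 - 2*t^3 - 3*t^2 - 10*t - 12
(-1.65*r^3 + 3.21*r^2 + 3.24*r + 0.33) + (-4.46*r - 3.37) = -1.65*r^3 + 3.21*r^2 - 1.22*r - 3.04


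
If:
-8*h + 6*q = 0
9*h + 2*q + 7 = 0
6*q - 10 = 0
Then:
No Solution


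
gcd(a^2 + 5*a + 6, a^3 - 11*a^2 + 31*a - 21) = 1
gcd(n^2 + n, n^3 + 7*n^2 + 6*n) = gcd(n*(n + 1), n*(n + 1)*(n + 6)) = n^2 + n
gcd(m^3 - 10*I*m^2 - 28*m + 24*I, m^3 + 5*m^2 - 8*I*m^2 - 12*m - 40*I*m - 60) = m^2 - 8*I*m - 12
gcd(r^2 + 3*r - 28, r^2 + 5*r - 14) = r + 7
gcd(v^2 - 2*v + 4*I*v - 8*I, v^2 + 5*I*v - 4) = v + 4*I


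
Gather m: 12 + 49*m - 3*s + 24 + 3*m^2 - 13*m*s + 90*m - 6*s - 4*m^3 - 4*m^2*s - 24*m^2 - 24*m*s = -4*m^3 + m^2*(-4*s - 21) + m*(139 - 37*s) - 9*s + 36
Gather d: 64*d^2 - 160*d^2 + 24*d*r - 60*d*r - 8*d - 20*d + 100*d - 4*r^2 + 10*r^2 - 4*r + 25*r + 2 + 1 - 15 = -96*d^2 + d*(72 - 36*r) + 6*r^2 + 21*r - 12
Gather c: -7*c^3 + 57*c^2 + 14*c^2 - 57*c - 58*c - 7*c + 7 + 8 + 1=-7*c^3 + 71*c^2 - 122*c + 16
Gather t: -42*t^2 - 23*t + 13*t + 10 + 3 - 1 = -42*t^2 - 10*t + 12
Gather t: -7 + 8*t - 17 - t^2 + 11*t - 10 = -t^2 + 19*t - 34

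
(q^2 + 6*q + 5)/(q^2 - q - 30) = (q + 1)/(q - 6)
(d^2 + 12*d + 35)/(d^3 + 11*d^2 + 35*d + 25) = (d + 7)/(d^2 + 6*d + 5)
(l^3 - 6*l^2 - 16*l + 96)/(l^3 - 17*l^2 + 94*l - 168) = (l + 4)/(l - 7)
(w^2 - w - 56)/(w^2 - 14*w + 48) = (w + 7)/(w - 6)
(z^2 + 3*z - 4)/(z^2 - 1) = (z + 4)/(z + 1)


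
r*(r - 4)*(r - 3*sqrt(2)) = r^3 - 3*sqrt(2)*r^2 - 4*r^2 + 12*sqrt(2)*r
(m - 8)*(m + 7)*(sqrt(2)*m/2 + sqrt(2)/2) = sqrt(2)*m^3/2 - 57*sqrt(2)*m/2 - 28*sqrt(2)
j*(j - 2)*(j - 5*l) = j^3 - 5*j^2*l - 2*j^2 + 10*j*l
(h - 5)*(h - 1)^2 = h^3 - 7*h^2 + 11*h - 5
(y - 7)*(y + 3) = y^2 - 4*y - 21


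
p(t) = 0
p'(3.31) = 0.00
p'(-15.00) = 0.00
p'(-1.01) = 0.00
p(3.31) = 0.00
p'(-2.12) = 0.00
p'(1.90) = 0.00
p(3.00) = 0.00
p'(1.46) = 0.00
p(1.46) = 0.00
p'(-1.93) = 0.00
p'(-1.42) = 0.00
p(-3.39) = 0.00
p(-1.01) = 0.00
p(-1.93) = 0.00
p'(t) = 0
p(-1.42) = 0.00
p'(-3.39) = 0.00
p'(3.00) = 0.00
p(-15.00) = 0.00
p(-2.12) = 0.00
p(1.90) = 0.00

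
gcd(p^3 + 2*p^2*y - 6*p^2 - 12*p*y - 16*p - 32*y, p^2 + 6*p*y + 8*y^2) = p + 2*y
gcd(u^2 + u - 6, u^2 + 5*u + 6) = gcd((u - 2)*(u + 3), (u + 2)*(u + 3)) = u + 3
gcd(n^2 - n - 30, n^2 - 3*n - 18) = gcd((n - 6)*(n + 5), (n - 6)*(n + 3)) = n - 6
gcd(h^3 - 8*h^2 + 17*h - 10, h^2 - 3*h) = 1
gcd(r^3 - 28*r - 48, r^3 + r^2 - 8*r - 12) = r + 2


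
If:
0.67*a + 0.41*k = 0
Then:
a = -0.611940298507463*k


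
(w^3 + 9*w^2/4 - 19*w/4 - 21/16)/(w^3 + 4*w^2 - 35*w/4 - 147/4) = (8*w^2 - 10*w - 3)/(4*(2*w^2 + w - 21))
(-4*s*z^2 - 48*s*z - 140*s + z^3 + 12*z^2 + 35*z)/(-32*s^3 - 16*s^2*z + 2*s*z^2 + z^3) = (z^2 + 12*z + 35)/(8*s^2 + 6*s*z + z^2)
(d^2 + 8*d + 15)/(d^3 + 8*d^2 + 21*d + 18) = (d + 5)/(d^2 + 5*d + 6)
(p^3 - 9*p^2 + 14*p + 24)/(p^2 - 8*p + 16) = (p^2 - 5*p - 6)/(p - 4)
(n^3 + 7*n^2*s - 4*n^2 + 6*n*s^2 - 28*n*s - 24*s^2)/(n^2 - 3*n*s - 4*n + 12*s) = (-n^2 - 7*n*s - 6*s^2)/(-n + 3*s)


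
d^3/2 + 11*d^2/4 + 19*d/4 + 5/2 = (d/2 + 1)*(d + 1)*(d + 5/2)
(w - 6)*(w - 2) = w^2 - 8*w + 12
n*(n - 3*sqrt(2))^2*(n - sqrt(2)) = n^4 - 7*sqrt(2)*n^3 + 30*n^2 - 18*sqrt(2)*n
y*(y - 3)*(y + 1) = y^3 - 2*y^2 - 3*y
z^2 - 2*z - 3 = (z - 3)*(z + 1)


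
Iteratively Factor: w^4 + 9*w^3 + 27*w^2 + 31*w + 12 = (w + 1)*(w^3 + 8*w^2 + 19*w + 12) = (w + 1)*(w + 4)*(w^2 + 4*w + 3) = (w + 1)*(w + 3)*(w + 4)*(w + 1)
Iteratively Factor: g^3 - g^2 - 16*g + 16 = (g + 4)*(g^2 - 5*g + 4) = (g - 1)*(g + 4)*(g - 4)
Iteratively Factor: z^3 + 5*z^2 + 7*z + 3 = (z + 3)*(z^2 + 2*z + 1) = (z + 1)*(z + 3)*(z + 1)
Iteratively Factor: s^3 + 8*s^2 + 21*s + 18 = (s + 2)*(s^2 + 6*s + 9) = (s + 2)*(s + 3)*(s + 3)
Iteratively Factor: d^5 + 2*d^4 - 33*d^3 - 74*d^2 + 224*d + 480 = (d - 3)*(d^4 + 5*d^3 - 18*d^2 - 128*d - 160) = (d - 3)*(d + 4)*(d^3 + d^2 - 22*d - 40) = (d - 5)*(d - 3)*(d + 4)*(d^2 + 6*d + 8) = (d - 5)*(d - 3)*(d + 2)*(d + 4)*(d + 4)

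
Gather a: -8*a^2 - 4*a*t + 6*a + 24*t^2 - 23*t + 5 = -8*a^2 + a*(6 - 4*t) + 24*t^2 - 23*t + 5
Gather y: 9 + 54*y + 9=54*y + 18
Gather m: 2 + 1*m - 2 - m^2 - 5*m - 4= -m^2 - 4*m - 4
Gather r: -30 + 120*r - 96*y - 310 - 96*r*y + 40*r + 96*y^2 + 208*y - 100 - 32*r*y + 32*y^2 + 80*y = r*(160 - 128*y) + 128*y^2 + 192*y - 440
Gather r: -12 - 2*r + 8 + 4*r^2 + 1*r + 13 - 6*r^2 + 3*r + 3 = -2*r^2 + 2*r + 12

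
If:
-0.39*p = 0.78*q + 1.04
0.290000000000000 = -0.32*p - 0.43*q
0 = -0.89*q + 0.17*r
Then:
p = 2.70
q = -2.68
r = -14.04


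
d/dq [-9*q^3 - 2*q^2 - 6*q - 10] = -27*q^2 - 4*q - 6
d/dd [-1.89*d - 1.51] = -1.89000000000000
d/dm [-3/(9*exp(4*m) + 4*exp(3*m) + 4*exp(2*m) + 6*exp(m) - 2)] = (108*exp(3*m) + 36*exp(2*m) + 24*exp(m) + 18)*exp(m)/(9*exp(4*m) + 4*exp(3*m) + 4*exp(2*m) + 6*exp(m) - 2)^2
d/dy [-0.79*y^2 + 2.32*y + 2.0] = 2.32 - 1.58*y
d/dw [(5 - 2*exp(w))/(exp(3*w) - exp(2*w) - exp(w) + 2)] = (-(2*exp(w) - 5)*(-3*exp(2*w) + 2*exp(w) + 1) - 2*exp(3*w) + 2*exp(2*w) + 2*exp(w) - 4)*exp(w)/(exp(3*w) - exp(2*w) - exp(w) + 2)^2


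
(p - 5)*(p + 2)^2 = p^3 - p^2 - 16*p - 20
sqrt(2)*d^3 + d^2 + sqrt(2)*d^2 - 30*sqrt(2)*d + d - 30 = (d - 5)*(d + 6)*(sqrt(2)*d + 1)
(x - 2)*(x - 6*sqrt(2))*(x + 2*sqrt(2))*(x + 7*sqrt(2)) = x^4 - 2*x^3 + 3*sqrt(2)*x^3 - 80*x^2 - 6*sqrt(2)*x^2 - 168*sqrt(2)*x + 160*x + 336*sqrt(2)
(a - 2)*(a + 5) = a^2 + 3*a - 10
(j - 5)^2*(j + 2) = j^3 - 8*j^2 + 5*j + 50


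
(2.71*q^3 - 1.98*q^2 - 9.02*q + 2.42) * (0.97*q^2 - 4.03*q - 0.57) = 2.6287*q^5 - 12.8419*q^4 - 2.3147*q^3 + 39.8266*q^2 - 4.6112*q - 1.3794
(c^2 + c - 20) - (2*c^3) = -2*c^3 + c^2 + c - 20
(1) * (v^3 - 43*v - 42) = v^3 - 43*v - 42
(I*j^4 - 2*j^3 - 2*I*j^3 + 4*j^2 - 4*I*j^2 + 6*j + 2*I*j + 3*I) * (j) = I*j^5 - 2*j^4 - 2*I*j^4 + 4*j^3 - 4*I*j^3 + 6*j^2 + 2*I*j^2 + 3*I*j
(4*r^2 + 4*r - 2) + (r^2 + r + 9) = 5*r^2 + 5*r + 7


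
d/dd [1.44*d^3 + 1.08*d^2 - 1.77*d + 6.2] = 4.32*d^2 + 2.16*d - 1.77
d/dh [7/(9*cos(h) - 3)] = 7*sin(h)/(3*cos(h) - 1)^2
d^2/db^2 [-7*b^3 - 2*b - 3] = -42*b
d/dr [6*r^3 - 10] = 18*r^2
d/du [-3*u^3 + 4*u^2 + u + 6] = -9*u^2 + 8*u + 1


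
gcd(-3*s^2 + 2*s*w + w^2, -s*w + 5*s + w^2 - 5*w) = s - w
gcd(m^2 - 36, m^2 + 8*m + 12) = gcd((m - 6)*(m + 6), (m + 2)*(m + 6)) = m + 6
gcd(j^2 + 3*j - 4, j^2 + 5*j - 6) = j - 1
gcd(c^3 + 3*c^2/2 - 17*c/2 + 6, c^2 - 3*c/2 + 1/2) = c - 1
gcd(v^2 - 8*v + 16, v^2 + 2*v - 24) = v - 4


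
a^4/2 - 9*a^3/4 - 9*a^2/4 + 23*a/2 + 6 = (a/2 + 1)*(a - 4)*(a - 3)*(a + 1/2)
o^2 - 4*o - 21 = (o - 7)*(o + 3)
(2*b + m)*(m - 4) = 2*b*m - 8*b + m^2 - 4*m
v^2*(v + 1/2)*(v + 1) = v^4 + 3*v^3/2 + v^2/2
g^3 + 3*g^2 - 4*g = g*(g - 1)*(g + 4)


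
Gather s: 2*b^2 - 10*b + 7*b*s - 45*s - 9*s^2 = 2*b^2 - 10*b - 9*s^2 + s*(7*b - 45)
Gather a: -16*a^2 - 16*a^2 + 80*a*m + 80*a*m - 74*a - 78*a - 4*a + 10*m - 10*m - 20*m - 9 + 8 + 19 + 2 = -32*a^2 + a*(160*m - 156) - 20*m + 20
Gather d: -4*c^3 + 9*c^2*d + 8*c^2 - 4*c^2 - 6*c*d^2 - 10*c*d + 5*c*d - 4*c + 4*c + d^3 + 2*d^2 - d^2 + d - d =-4*c^3 + 4*c^2 + d^3 + d^2*(1 - 6*c) + d*(9*c^2 - 5*c)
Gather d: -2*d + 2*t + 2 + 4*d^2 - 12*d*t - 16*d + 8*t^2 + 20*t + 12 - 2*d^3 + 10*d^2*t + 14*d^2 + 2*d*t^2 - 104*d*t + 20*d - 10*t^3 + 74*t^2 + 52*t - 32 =-2*d^3 + d^2*(10*t + 18) + d*(2*t^2 - 116*t + 2) - 10*t^3 + 82*t^2 + 74*t - 18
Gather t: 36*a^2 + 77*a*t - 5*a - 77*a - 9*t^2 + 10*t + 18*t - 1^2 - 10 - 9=36*a^2 - 82*a - 9*t^2 + t*(77*a + 28) - 20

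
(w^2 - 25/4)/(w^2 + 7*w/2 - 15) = (w + 5/2)/(w + 6)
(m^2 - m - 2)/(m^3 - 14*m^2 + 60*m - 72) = (m + 1)/(m^2 - 12*m + 36)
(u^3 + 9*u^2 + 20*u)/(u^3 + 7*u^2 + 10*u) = (u + 4)/(u + 2)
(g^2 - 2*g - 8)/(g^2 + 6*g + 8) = (g - 4)/(g + 4)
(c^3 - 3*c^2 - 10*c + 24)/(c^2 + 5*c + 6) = (c^2 - 6*c + 8)/(c + 2)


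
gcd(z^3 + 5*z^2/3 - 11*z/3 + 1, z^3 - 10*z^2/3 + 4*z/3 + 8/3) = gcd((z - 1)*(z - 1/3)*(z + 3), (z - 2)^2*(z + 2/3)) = 1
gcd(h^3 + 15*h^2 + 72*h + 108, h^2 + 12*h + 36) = h^2 + 12*h + 36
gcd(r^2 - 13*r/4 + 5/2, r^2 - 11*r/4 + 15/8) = r - 5/4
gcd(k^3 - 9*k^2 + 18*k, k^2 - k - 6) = k - 3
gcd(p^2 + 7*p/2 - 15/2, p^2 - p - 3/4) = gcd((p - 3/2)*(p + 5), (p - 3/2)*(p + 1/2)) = p - 3/2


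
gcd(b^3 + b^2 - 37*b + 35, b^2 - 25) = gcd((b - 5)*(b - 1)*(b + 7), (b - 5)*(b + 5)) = b - 5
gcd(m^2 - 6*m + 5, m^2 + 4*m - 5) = m - 1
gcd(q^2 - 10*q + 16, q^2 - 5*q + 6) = q - 2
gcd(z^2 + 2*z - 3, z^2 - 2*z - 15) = z + 3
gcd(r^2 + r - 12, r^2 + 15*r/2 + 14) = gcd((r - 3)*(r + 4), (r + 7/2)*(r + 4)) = r + 4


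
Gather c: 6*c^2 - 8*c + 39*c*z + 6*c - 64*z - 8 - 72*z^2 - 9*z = 6*c^2 + c*(39*z - 2) - 72*z^2 - 73*z - 8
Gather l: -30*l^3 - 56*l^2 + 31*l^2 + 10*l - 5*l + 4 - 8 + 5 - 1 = -30*l^3 - 25*l^2 + 5*l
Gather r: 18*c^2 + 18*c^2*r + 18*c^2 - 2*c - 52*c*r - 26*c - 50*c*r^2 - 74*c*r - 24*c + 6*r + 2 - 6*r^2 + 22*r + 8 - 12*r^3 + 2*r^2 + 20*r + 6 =36*c^2 - 52*c - 12*r^3 + r^2*(-50*c - 4) + r*(18*c^2 - 126*c + 48) + 16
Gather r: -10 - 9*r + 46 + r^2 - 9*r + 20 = r^2 - 18*r + 56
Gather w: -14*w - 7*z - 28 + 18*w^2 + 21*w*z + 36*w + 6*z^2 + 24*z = 18*w^2 + w*(21*z + 22) + 6*z^2 + 17*z - 28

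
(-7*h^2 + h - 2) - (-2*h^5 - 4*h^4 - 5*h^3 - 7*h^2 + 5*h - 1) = 2*h^5 + 4*h^4 + 5*h^3 - 4*h - 1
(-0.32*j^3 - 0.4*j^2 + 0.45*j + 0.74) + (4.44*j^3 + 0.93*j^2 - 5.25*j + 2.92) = 4.12*j^3 + 0.53*j^2 - 4.8*j + 3.66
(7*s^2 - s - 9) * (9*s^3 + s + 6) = 63*s^5 - 9*s^4 - 74*s^3 + 41*s^2 - 15*s - 54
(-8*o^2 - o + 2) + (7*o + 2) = -8*o^2 + 6*o + 4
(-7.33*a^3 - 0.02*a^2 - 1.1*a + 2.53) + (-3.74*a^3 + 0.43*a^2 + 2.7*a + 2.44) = -11.07*a^3 + 0.41*a^2 + 1.6*a + 4.97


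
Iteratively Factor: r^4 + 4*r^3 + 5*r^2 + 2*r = (r + 1)*(r^3 + 3*r^2 + 2*r) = (r + 1)*(r + 2)*(r^2 + r) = (r + 1)^2*(r + 2)*(r)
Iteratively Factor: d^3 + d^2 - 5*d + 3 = (d - 1)*(d^2 + 2*d - 3) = (d - 1)^2*(d + 3)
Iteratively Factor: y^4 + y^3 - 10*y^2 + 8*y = (y - 2)*(y^3 + 3*y^2 - 4*y) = (y - 2)*(y + 4)*(y^2 - y) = y*(y - 2)*(y + 4)*(y - 1)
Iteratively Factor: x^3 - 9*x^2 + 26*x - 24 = (x - 4)*(x^2 - 5*x + 6) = (x - 4)*(x - 2)*(x - 3)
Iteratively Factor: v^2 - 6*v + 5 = (v - 1)*(v - 5)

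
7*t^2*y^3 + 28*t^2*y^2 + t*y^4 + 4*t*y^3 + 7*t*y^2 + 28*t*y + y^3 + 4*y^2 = y*(7*t + y)*(y + 4)*(t*y + 1)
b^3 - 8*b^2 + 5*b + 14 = (b - 7)*(b - 2)*(b + 1)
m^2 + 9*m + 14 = (m + 2)*(m + 7)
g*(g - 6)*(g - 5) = g^3 - 11*g^2 + 30*g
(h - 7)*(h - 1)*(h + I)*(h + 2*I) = h^4 - 8*h^3 + 3*I*h^3 + 5*h^2 - 24*I*h^2 + 16*h + 21*I*h - 14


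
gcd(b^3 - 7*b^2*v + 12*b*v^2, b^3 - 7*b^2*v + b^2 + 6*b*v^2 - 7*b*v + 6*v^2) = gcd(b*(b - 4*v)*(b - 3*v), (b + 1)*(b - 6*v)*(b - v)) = 1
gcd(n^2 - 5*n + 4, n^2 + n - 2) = n - 1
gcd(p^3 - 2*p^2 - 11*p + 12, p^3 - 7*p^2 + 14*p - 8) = p^2 - 5*p + 4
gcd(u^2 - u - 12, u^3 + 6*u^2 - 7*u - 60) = 1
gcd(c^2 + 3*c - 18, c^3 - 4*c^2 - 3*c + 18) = c - 3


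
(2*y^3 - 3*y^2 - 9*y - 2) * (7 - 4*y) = -8*y^4 + 26*y^3 + 15*y^2 - 55*y - 14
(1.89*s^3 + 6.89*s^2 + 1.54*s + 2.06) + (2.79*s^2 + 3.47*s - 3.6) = 1.89*s^3 + 9.68*s^2 + 5.01*s - 1.54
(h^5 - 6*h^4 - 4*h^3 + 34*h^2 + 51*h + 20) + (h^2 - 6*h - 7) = h^5 - 6*h^4 - 4*h^3 + 35*h^2 + 45*h + 13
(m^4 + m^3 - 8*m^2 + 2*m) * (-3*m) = -3*m^5 - 3*m^4 + 24*m^3 - 6*m^2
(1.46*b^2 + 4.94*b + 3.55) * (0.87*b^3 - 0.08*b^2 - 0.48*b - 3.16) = 1.2702*b^5 + 4.181*b^4 + 1.9925*b^3 - 7.2688*b^2 - 17.3144*b - 11.218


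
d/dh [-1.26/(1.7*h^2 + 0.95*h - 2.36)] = (4.284*h + 1.197)/(1.7*h^2 + 0.95*h - 2.36)^2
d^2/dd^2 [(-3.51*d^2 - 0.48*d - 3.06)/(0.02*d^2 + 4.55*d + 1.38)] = (-1.73472347597681e-18*d^4 + 0.638436*d^3 + 0.573911999999979*d^2 - 1.59127199999998*d - 133.871436)/(8.0e-6*d^6 + 0.00546*d^5 + 1.243806*d^4 + 94.949855*d^3 + 85.822614*d^2 + 25.99506*d + 2.628072)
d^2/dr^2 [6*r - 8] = 0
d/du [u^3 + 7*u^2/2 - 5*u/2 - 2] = 3*u^2 + 7*u - 5/2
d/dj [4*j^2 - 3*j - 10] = 8*j - 3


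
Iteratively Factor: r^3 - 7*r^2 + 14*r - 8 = (r - 4)*(r^2 - 3*r + 2) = (r - 4)*(r - 2)*(r - 1)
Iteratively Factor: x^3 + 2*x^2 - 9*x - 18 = (x + 2)*(x^2 - 9) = (x + 2)*(x + 3)*(x - 3)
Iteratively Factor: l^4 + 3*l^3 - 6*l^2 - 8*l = (l + 4)*(l^3 - l^2 - 2*l) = (l - 2)*(l + 4)*(l^2 + l) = (l - 2)*(l + 1)*(l + 4)*(l)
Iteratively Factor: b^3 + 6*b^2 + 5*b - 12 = (b - 1)*(b^2 + 7*b + 12) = (b - 1)*(b + 3)*(b + 4)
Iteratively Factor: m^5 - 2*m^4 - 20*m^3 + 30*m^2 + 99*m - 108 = (m - 3)*(m^4 + m^3 - 17*m^2 - 21*m + 36) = (m - 3)*(m + 3)*(m^3 - 2*m^2 - 11*m + 12) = (m - 3)*(m + 3)^2*(m^2 - 5*m + 4) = (m - 3)*(m - 1)*(m + 3)^2*(m - 4)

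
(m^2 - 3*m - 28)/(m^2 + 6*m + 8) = (m - 7)/(m + 2)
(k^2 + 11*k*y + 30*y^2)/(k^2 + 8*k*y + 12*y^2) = (k + 5*y)/(k + 2*y)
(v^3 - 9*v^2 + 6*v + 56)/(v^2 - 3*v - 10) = (v^2 - 11*v + 28)/(v - 5)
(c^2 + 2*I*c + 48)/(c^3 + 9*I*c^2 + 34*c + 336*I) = 1/(c + 7*I)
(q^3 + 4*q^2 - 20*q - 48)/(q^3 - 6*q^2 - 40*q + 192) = (q + 2)/(q - 8)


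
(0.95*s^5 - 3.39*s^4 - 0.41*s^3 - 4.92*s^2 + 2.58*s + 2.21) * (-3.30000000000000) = -3.135*s^5 + 11.187*s^4 + 1.353*s^3 + 16.236*s^2 - 8.514*s - 7.293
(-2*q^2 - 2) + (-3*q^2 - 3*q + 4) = -5*q^2 - 3*q + 2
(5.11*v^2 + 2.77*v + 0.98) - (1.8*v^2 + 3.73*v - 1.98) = 3.31*v^2 - 0.96*v + 2.96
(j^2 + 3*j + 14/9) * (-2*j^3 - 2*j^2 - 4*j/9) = -2*j^5 - 8*j^4 - 86*j^3/9 - 40*j^2/9 - 56*j/81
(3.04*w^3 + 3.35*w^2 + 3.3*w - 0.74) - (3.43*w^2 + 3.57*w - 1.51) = 3.04*w^3 - 0.0800000000000001*w^2 - 0.27*w + 0.77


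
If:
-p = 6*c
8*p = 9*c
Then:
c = 0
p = 0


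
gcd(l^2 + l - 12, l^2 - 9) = l - 3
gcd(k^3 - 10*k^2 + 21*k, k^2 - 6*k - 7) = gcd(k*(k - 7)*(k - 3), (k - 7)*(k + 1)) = k - 7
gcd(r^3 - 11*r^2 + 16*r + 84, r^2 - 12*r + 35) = r - 7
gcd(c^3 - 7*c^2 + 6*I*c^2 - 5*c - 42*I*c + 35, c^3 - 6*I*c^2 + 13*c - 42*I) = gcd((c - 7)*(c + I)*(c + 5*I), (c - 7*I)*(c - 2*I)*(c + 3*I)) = 1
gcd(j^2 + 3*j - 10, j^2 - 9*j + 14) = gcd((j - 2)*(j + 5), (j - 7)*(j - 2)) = j - 2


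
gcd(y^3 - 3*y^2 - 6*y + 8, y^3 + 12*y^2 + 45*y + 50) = y + 2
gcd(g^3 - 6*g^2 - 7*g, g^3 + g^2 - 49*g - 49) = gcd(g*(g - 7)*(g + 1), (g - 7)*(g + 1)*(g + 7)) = g^2 - 6*g - 7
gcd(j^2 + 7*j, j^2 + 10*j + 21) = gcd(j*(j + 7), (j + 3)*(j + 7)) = j + 7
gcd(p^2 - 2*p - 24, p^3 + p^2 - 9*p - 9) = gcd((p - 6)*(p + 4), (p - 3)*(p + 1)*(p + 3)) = 1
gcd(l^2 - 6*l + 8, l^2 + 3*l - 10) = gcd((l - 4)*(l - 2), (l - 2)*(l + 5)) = l - 2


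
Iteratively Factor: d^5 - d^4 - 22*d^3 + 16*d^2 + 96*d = (d + 4)*(d^4 - 5*d^3 - 2*d^2 + 24*d) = (d - 3)*(d + 4)*(d^3 - 2*d^2 - 8*d) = (d - 3)*(d + 2)*(d + 4)*(d^2 - 4*d) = (d - 4)*(d - 3)*(d + 2)*(d + 4)*(d)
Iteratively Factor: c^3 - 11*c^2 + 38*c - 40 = (c - 5)*(c^2 - 6*c + 8) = (c - 5)*(c - 2)*(c - 4)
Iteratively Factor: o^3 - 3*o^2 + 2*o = (o - 1)*(o^2 - 2*o) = (o - 2)*(o - 1)*(o)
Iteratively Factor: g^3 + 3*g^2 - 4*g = (g)*(g^2 + 3*g - 4) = g*(g + 4)*(g - 1)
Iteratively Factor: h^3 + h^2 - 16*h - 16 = (h - 4)*(h^2 + 5*h + 4) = (h - 4)*(h + 4)*(h + 1)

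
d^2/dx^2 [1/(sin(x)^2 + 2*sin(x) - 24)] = 2*(-2*sin(x)^4 - 3*sin(x)^3 - 47*sin(x)^2 - 18*sin(x) + 28)/(sin(x)^2 + 2*sin(x) - 24)^3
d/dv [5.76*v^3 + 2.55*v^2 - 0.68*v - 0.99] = 17.28*v^2 + 5.1*v - 0.68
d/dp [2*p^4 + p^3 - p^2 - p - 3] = 8*p^3 + 3*p^2 - 2*p - 1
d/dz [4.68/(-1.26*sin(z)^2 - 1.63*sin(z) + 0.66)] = (11.7936*sin(z) + 7.6284)*cos(z)/(1.26*sin(z)^2 + 1.63*sin(z) - 0.66)^2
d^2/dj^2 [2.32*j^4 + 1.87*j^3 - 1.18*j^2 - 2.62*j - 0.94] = 27.84*j^2 + 11.22*j - 2.36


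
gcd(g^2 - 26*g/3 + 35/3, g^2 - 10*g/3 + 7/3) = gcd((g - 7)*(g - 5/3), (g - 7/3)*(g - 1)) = 1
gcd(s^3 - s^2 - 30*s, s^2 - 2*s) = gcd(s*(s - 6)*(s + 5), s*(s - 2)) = s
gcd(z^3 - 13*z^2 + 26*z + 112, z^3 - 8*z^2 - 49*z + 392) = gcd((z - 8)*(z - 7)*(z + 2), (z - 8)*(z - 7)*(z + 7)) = z^2 - 15*z + 56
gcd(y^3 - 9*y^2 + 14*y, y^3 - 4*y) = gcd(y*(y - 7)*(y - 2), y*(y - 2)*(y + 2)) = y^2 - 2*y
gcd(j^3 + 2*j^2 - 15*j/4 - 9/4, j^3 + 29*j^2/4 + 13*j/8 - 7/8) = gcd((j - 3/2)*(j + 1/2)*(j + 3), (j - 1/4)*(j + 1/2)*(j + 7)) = j + 1/2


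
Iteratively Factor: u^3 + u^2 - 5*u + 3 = (u - 1)*(u^2 + 2*u - 3) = (u - 1)*(u + 3)*(u - 1)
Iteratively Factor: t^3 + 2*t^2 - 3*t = (t + 3)*(t^2 - t) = t*(t + 3)*(t - 1)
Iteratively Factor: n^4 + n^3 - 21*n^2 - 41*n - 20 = (n + 1)*(n^3 - 21*n - 20) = (n - 5)*(n + 1)*(n^2 + 5*n + 4) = (n - 5)*(n + 1)*(n + 4)*(n + 1)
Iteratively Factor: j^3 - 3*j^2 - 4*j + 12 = (j - 2)*(j^2 - j - 6) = (j - 3)*(j - 2)*(j + 2)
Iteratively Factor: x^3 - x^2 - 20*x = (x + 4)*(x^2 - 5*x) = (x - 5)*(x + 4)*(x)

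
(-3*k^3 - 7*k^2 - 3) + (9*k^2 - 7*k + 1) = -3*k^3 + 2*k^2 - 7*k - 2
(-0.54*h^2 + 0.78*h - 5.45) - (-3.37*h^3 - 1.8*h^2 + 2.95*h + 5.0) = 3.37*h^3 + 1.26*h^2 - 2.17*h - 10.45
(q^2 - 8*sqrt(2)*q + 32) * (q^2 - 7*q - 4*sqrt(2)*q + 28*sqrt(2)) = q^4 - 12*sqrt(2)*q^3 - 7*q^3 + 96*q^2 + 84*sqrt(2)*q^2 - 672*q - 128*sqrt(2)*q + 896*sqrt(2)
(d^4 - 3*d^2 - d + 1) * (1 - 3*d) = -3*d^5 + d^4 + 9*d^3 - 4*d + 1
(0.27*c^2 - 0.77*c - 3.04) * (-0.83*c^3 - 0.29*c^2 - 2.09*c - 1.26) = -0.2241*c^5 + 0.5608*c^4 + 2.1822*c^3 + 2.1507*c^2 + 7.3238*c + 3.8304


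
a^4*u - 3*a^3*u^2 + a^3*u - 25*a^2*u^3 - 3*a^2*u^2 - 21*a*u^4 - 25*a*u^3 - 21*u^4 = (a - 7*u)*(a + u)*(a + 3*u)*(a*u + u)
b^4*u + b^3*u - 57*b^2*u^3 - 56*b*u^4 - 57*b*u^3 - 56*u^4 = (b - 8*u)*(b + u)*(b + 7*u)*(b*u + u)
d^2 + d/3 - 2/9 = (d - 1/3)*(d + 2/3)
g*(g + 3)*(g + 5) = g^3 + 8*g^2 + 15*g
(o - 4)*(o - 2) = o^2 - 6*o + 8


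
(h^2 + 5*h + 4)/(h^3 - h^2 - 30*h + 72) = (h^2 + 5*h + 4)/(h^3 - h^2 - 30*h + 72)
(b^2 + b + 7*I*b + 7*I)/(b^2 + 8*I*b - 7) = (b + 1)/(b + I)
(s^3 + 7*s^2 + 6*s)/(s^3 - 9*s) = (s^2 + 7*s + 6)/(s^2 - 9)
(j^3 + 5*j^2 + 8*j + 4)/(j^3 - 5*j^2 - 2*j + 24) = (j^2 + 3*j + 2)/(j^2 - 7*j + 12)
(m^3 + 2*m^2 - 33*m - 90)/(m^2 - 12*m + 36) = (m^2 + 8*m + 15)/(m - 6)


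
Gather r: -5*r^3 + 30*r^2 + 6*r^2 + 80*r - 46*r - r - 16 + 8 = -5*r^3 + 36*r^2 + 33*r - 8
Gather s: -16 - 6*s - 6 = -6*s - 22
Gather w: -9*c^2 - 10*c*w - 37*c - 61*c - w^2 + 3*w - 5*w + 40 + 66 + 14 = -9*c^2 - 98*c - w^2 + w*(-10*c - 2) + 120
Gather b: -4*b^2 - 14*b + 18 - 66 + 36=-4*b^2 - 14*b - 12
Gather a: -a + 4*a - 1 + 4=3*a + 3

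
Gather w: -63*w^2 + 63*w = -63*w^2 + 63*w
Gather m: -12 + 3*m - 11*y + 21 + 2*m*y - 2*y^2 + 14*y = m*(2*y + 3) - 2*y^2 + 3*y + 9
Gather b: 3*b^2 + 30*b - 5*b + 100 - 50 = 3*b^2 + 25*b + 50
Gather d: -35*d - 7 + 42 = 35 - 35*d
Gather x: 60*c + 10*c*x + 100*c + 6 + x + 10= 160*c + x*(10*c + 1) + 16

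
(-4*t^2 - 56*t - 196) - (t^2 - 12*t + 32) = -5*t^2 - 44*t - 228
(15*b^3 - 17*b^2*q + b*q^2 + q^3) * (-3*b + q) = -45*b^4 + 66*b^3*q - 20*b^2*q^2 - 2*b*q^3 + q^4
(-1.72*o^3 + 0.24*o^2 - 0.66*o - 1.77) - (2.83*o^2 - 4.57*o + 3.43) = -1.72*o^3 - 2.59*o^2 + 3.91*o - 5.2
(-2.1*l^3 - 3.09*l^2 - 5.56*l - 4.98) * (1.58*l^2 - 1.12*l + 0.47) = -3.318*l^5 - 2.5302*l^4 - 6.311*l^3 - 3.0935*l^2 + 2.9644*l - 2.3406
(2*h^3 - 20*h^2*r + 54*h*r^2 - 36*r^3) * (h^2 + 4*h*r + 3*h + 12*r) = 2*h^5 - 12*h^4*r + 6*h^4 - 26*h^3*r^2 - 36*h^3*r + 180*h^2*r^3 - 78*h^2*r^2 - 144*h*r^4 + 540*h*r^3 - 432*r^4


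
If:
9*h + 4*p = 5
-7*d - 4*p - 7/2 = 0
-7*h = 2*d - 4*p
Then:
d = -7/10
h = 2/5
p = 7/20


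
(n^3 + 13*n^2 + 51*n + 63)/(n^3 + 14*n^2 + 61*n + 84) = (n + 3)/(n + 4)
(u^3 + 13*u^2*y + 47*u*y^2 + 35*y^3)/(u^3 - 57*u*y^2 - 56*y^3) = (-u - 5*y)/(-u + 8*y)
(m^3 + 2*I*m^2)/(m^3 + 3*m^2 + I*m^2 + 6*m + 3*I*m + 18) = m^2*(m + 2*I)/(m^3 + m^2*(3 + I) + 3*m*(2 + I) + 18)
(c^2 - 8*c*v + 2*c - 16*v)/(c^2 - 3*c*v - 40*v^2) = (c + 2)/(c + 5*v)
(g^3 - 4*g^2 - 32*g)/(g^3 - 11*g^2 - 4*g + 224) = g/(g - 7)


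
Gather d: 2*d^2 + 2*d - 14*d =2*d^2 - 12*d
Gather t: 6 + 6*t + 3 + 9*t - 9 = 15*t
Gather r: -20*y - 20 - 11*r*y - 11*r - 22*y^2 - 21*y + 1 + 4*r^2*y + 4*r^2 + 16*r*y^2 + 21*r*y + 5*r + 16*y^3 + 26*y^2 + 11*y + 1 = r^2*(4*y + 4) + r*(16*y^2 + 10*y - 6) + 16*y^3 + 4*y^2 - 30*y - 18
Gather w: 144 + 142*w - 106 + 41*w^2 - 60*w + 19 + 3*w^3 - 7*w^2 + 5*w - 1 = 3*w^3 + 34*w^2 + 87*w + 56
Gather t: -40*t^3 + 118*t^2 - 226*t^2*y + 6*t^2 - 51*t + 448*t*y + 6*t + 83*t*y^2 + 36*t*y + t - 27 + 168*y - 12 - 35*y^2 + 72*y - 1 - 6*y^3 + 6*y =-40*t^3 + t^2*(124 - 226*y) + t*(83*y^2 + 484*y - 44) - 6*y^3 - 35*y^2 + 246*y - 40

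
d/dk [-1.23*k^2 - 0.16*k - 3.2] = -2.46*k - 0.16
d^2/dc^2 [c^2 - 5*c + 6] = 2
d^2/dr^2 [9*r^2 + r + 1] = 18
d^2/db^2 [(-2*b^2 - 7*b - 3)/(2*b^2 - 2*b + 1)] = 4*(-18*b^3 - 12*b^2 + 39*b - 11)/(8*b^6 - 24*b^5 + 36*b^4 - 32*b^3 + 18*b^2 - 6*b + 1)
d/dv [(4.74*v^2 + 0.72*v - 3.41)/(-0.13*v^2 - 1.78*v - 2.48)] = (-8.3436*v^2 - 24.397*v - 7.8554)/(0.0169*v^4 + 0.4628*v^3 + 3.8132*v^2 + 8.8288*v + 6.1504)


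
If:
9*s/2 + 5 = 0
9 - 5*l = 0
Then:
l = 9/5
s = -10/9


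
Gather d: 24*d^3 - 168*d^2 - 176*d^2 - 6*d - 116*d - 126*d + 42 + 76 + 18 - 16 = 24*d^3 - 344*d^2 - 248*d + 120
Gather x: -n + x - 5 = -n + x - 5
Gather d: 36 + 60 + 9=105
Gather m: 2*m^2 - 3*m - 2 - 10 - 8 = 2*m^2 - 3*m - 20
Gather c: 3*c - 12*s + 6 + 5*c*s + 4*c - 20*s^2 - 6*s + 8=c*(5*s + 7) - 20*s^2 - 18*s + 14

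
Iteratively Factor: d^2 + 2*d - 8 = (d + 4)*(d - 2)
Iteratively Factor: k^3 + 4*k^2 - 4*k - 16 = (k - 2)*(k^2 + 6*k + 8) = (k - 2)*(k + 4)*(k + 2)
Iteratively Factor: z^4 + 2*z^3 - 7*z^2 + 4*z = (z + 4)*(z^3 - 2*z^2 + z) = (z - 1)*(z + 4)*(z^2 - z) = (z - 1)^2*(z + 4)*(z)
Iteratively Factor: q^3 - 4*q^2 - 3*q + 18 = (q - 3)*(q^2 - q - 6) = (q - 3)^2*(q + 2)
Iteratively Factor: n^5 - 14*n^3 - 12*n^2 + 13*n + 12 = (n - 4)*(n^4 + 4*n^3 + 2*n^2 - 4*n - 3) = (n - 4)*(n + 1)*(n^3 + 3*n^2 - n - 3) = (n - 4)*(n - 1)*(n + 1)*(n^2 + 4*n + 3) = (n - 4)*(n - 1)*(n + 1)*(n + 3)*(n + 1)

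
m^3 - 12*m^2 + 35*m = m*(m - 7)*(m - 5)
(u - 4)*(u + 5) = u^2 + u - 20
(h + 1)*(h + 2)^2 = h^3 + 5*h^2 + 8*h + 4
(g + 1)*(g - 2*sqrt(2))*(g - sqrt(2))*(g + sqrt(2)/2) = g^4 - 5*sqrt(2)*g^3/2 + g^3 - 5*sqrt(2)*g^2/2 + g^2 + g + 2*sqrt(2)*g + 2*sqrt(2)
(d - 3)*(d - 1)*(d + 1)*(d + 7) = d^4 + 4*d^3 - 22*d^2 - 4*d + 21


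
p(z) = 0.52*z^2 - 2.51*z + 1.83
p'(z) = 1.04*z - 2.51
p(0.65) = 0.42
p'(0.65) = -1.83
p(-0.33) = 2.71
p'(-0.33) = -2.85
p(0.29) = 1.15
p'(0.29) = -2.21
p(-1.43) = 6.48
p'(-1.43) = -4.00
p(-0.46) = 3.09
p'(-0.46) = -2.99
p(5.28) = 3.07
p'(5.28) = 2.98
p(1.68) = -0.92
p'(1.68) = -0.76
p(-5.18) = 28.78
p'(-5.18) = -7.90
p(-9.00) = 66.54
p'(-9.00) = -11.87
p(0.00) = 1.83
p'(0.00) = -2.51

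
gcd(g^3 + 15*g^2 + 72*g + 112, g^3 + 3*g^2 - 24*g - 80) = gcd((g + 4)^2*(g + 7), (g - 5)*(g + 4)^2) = g^2 + 8*g + 16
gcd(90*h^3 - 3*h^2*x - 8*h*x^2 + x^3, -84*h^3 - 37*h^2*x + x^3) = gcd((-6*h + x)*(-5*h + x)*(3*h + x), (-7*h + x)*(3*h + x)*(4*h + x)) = 3*h + x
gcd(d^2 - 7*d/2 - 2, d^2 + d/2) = d + 1/2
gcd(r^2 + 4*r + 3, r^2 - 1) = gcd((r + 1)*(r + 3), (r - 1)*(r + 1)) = r + 1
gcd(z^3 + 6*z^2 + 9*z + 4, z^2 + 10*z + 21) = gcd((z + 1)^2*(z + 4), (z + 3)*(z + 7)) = 1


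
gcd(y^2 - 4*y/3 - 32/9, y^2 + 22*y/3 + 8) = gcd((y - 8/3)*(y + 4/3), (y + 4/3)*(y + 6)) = y + 4/3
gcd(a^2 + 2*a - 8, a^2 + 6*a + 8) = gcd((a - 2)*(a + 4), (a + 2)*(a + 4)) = a + 4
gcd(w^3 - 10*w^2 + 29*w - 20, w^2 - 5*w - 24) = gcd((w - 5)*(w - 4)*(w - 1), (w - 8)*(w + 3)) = 1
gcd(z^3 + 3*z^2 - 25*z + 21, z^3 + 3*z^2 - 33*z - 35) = z + 7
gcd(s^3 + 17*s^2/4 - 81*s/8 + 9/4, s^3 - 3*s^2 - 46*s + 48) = s + 6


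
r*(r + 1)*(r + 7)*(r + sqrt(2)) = r^4 + sqrt(2)*r^3 + 8*r^3 + 7*r^2 + 8*sqrt(2)*r^2 + 7*sqrt(2)*r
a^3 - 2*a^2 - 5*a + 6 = (a - 3)*(a - 1)*(a + 2)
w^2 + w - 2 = (w - 1)*(w + 2)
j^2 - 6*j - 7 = (j - 7)*(j + 1)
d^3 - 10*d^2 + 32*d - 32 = (d - 4)^2*(d - 2)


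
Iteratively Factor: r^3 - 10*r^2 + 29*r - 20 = (r - 5)*(r^2 - 5*r + 4) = (r - 5)*(r - 1)*(r - 4)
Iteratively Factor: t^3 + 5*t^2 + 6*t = (t)*(t^2 + 5*t + 6) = t*(t + 2)*(t + 3)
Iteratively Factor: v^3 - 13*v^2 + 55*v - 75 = (v - 5)*(v^2 - 8*v + 15) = (v - 5)*(v - 3)*(v - 5)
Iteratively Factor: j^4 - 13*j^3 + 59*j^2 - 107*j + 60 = (j - 3)*(j^3 - 10*j^2 + 29*j - 20) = (j - 5)*(j - 3)*(j^2 - 5*j + 4) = (j - 5)*(j - 4)*(j - 3)*(j - 1)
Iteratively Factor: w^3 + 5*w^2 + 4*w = (w + 1)*(w^2 + 4*w) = (w + 1)*(w + 4)*(w)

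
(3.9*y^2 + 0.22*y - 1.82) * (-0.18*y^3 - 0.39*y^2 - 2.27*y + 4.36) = -0.702*y^5 - 1.5606*y^4 - 8.6112*y^3 + 17.2144*y^2 + 5.0906*y - 7.9352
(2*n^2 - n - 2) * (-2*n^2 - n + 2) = -4*n^4 + 9*n^2 - 4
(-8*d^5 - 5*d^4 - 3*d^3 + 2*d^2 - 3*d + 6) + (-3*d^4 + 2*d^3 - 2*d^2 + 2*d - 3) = -8*d^5 - 8*d^4 - d^3 - d + 3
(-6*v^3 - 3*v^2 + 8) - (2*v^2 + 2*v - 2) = -6*v^3 - 5*v^2 - 2*v + 10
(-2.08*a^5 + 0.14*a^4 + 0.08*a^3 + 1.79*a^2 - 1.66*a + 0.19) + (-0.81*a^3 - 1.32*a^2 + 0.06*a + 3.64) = -2.08*a^5 + 0.14*a^4 - 0.73*a^3 + 0.47*a^2 - 1.6*a + 3.83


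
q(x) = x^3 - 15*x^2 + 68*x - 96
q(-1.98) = -297.21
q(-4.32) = -750.32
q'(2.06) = 18.93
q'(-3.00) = 185.00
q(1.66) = -19.88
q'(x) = 3*x^2 - 30*x + 68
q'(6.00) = -4.00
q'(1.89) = 22.02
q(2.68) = -2.25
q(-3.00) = -462.00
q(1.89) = -14.31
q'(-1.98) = 139.16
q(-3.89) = -646.37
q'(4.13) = -4.73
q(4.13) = -0.57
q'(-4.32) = 253.59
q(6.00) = -12.00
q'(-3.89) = 230.10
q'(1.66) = 26.47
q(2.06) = -10.83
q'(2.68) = 9.15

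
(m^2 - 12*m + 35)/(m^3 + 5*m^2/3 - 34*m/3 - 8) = 3*(m^2 - 12*m + 35)/(3*m^3 + 5*m^2 - 34*m - 24)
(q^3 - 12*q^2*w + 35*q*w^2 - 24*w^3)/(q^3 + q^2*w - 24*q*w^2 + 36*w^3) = (q^2 - 9*q*w + 8*w^2)/(q^2 + 4*q*w - 12*w^2)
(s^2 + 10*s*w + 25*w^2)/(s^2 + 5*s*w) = (s + 5*w)/s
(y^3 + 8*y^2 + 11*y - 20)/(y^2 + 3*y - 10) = (y^2 + 3*y - 4)/(y - 2)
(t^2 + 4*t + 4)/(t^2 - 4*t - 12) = (t + 2)/(t - 6)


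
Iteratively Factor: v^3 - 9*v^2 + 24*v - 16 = (v - 4)*(v^2 - 5*v + 4) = (v - 4)^2*(v - 1)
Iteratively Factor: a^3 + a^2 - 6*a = (a - 2)*(a^2 + 3*a) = a*(a - 2)*(a + 3)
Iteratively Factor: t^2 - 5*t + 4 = (t - 4)*(t - 1)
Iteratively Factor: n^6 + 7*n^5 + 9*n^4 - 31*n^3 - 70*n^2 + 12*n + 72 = (n + 3)*(n^5 + 4*n^4 - 3*n^3 - 22*n^2 - 4*n + 24) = (n + 3)^2*(n^4 + n^3 - 6*n^2 - 4*n + 8) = (n + 2)*(n + 3)^2*(n^3 - n^2 - 4*n + 4) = (n - 1)*(n + 2)*(n + 3)^2*(n^2 - 4) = (n - 1)*(n + 2)^2*(n + 3)^2*(n - 2)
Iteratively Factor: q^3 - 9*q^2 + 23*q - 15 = (q - 5)*(q^2 - 4*q + 3) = (q - 5)*(q - 3)*(q - 1)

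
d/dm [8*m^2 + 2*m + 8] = 16*m + 2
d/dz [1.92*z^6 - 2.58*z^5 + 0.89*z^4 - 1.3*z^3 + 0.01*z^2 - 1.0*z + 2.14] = 11.52*z^5 - 12.9*z^4 + 3.56*z^3 - 3.9*z^2 + 0.02*z - 1.0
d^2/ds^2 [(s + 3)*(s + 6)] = 2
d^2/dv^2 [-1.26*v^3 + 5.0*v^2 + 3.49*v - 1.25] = 10.0 - 7.56*v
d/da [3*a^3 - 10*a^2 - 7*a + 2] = 9*a^2 - 20*a - 7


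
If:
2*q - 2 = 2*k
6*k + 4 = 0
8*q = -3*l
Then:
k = -2/3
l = -8/9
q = 1/3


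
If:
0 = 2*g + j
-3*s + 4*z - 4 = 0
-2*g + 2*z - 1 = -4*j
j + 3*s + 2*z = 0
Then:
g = 1/28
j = -1/14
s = -3/7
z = 19/28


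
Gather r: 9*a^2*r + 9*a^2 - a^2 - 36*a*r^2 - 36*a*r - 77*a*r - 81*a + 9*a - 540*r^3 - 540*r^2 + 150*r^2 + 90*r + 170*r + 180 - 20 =8*a^2 - 72*a - 540*r^3 + r^2*(-36*a - 390) + r*(9*a^2 - 113*a + 260) + 160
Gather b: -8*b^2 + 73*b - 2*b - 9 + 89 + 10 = -8*b^2 + 71*b + 90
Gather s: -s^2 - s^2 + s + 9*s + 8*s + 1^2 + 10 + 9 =-2*s^2 + 18*s + 20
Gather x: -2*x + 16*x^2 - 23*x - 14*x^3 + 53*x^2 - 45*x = -14*x^3 + 69*x^2 - 70*x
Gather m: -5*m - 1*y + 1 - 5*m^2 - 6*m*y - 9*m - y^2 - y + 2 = -5*m^2 + m*(-6*y - 14) - y^2 - 2*y + 3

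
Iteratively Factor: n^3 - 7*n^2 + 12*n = (n - 4)*(n^2 - 3*n) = (n - 4)*(n - 3)*(n)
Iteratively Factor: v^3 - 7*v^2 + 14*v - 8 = (v - 2)*(v^2 - 5*v + 4) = (v - 2)*(v - 1)*(v - 4)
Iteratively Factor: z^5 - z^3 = (z)*(z^4 - z^2) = z*(z - 1)*(z^3 + z^2) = z^2*(z - 1)*(z^2 + z) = z^2*(z - 1)*(z + 1)*(z)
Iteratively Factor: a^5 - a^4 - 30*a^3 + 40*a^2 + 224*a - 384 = (a + 4)*(a^4 - 5*a^3 - 10*a^2 + 80*a - 96) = (a - 2)*(a + 4)*(a^3 - 3*a^2 - 16*a + 48) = (a - 2)*(a + 4)^2*(a^2 - 7*a + 12) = (a - 3)*(a - 2)*(a + 4)^2*(a - 4)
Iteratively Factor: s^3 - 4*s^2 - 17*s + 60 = (s + 4)*(s^2 - 8*s + 15) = (s - 3)*(s + 4)*(s - 5)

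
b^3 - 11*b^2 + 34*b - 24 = (b - 6)*(b - 4)*(b - 1)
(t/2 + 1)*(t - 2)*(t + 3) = t^3/2 + 3*t^2/2 - 2*t - 6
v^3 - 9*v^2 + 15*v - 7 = (v - 7)*(v - 1)^2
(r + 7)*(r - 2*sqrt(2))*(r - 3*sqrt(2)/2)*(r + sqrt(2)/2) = r^4 - 3*sqrt(2)*r^3 + 7*r^3 - 21*sqrt(2)*r^2 + 5*r^2/2 + 3*sqrt(2)*r + 35*r/2 + 21*sqrt(2)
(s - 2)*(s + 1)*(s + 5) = s^3 + 4*s^2 - 7*s - 10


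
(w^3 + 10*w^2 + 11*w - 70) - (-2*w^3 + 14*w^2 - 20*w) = 3*w^3 - 4*w^2 + 31*w - 70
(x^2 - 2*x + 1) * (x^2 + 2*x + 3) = x^4 - 4*x + 3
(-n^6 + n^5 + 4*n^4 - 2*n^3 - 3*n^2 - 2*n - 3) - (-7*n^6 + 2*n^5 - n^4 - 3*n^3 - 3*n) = 6*n^6 - n^5 + 5*n^4 + n^3 - 3*n^2 + n - 3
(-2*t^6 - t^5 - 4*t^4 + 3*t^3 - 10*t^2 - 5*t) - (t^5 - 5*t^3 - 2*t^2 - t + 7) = -2*t^6 - 2*t^5 - 4*t^4 + 8*t^3 - 8*t^2 - 4*t - 7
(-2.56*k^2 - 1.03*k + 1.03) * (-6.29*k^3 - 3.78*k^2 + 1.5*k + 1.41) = 16.1024*k^5 + 16.1555*k^4 - 6.4253*k^3 - 9.048*k^2 + 0.0927*k + 1.4523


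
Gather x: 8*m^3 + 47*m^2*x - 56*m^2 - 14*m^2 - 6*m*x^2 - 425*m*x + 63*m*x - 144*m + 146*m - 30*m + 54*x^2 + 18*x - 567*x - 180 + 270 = 8*m^3 - 70*m^2 - 28*m + x^2*(54 - 6*m) + x*(47*m^2 - 362*m - 549) + 90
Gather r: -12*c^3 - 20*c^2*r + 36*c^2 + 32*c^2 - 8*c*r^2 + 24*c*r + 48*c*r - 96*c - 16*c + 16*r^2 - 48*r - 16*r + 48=-12*c^3 + 68*c^2 - 112*c + r^2*(16 - 8*c) + r*(-20*c^2 + 72*c - 64) + 48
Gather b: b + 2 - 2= b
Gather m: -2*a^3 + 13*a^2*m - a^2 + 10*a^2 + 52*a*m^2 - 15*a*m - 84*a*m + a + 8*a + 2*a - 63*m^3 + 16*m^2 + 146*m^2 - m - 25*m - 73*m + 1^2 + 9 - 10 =-2*a^3 + 9*a^2 + 11*a - 63*m^3 + m^2*(52*a + 162) + m*(13*a^2 - 99*a - 99)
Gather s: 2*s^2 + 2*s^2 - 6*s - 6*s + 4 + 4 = 4*s^2 - 12*s + 8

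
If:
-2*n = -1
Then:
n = 1/2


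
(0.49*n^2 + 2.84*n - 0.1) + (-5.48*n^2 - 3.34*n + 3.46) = -4.99*n^2 - 0.5*n + 3.36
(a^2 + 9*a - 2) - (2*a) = a^2 + 7*a - 2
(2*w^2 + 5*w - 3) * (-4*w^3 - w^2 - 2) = -8*w^5 - 22*w^4 + 7*w^3 - w^2 - 10*w + 6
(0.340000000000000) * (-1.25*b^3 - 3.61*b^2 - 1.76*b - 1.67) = -0.425*b^3 - 1.2274*b^2 - 0.5984*b - 0.5678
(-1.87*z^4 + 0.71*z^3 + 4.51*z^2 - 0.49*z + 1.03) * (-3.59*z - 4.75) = 6.7133*z^5 + 6.3336*z^4 - 19.5634*z^3 - 19.6634*z^2 - 1.3702*z - 4.8925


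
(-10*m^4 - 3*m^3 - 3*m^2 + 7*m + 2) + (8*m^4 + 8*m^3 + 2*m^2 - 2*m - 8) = -2*m^4 + 5*m^3 - m^2 + 5*m - 6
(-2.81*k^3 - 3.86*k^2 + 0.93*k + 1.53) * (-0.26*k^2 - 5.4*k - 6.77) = 0.7306*k^5 + 16.1776*k^4 + 39.6259*k^3 + 20.7124*k^2 - 14.5581*k - 10.3581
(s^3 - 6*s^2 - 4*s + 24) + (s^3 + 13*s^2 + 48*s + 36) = 2*s^3 + 7*s^2 + 44*s + 60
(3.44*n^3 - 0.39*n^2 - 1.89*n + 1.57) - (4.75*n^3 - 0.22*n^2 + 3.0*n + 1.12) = -1.31*n^3 - 0.17*n^2 - 4.89*n + 0.45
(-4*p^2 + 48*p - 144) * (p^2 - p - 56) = -4*p^4 + 52*p^3 + 32*p^2 - 2544*p + 8064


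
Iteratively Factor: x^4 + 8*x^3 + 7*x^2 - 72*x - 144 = (x - 3)*(x^3 + 11*x^2 + 40*x + 48) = (x - 3)*(x + 4)*(x^2 + 7*x + 12) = (x - 3)*(x + 3)*(x + 4)*(x + 4)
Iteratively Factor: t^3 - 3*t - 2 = (t + 1)*(t^2 - t - 2) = (t + 1)^2*(t - 2)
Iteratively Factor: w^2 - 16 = (w + 4)*(w - 4)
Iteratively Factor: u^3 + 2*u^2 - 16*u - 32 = (u - 4)*(u^2 + 6*u + 8) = (u - 4)*(u + 4)*(u + 2)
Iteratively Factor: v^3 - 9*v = (v + 3)*(v^2 - 3*v) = v*(v + 3)*(v - 3)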